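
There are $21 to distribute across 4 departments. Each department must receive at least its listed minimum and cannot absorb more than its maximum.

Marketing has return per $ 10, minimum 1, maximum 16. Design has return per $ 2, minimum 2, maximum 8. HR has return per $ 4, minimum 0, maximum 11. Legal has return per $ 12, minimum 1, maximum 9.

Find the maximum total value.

212

Meeting every minimum uses 1+2+0+1 = 4 $, leaving 17.
Rank by return per $: Legal 12 > Marketing 10 > HR 4 > Design 2.
Legal takes 8 more to reach its cap of 9 ; 9 left.
Only 9 left; Marketing takes them to reach 10.
Total = 10×10 + 2×2 + 12×9 = 212.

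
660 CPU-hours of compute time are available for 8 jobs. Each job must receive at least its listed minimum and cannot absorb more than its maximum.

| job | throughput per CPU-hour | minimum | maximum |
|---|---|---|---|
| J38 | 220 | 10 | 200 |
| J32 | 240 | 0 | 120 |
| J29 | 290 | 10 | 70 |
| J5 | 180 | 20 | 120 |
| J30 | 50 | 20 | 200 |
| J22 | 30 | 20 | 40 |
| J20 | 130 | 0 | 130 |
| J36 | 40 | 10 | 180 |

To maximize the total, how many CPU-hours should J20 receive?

100

Meeting every minimum uses 10+0+10+20+20+20+0+10 = 90 CPU-hours, leaving 570.
Rank by throughput per CPU-hour: J29 290 > J32 240 > J38 220 > J5 180 > J20 130 > J30 50 > J36 40 > J22 30.
J29 takes 60 more to reach its cap of 70 ; 510 left.
Give J32 120 more to hit its cap of 120 ; 390 left.
J38: +190 to 200 (cap) ; 200 left.
Give J5 100 more to hit its cap of 120 ; 100 left.
Only 100 left; J20 takes them to reach 100.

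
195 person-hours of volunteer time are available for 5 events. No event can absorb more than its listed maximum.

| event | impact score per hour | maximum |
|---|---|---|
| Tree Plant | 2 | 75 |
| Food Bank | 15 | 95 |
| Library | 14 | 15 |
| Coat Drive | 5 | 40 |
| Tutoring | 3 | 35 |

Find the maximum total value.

Highest impact score per hour first: Food Bank 15 > Library 14 > Coat Drive 5 > Tutoring 3 > Tree Plant 2.
Food Bank takes 95 to reach its cap of 95 → 100 left.
Library takes 15 to reach its cap of 15 → 85 left.
Give Coat Drive 40 to hit its cap of 40 → 45 left.
Give Tutoring 35 to hit its cap of 35 → 10 left.
Tree Plant has room for 75 but only 10 remain, so it gets 10.
Total = 2×10 + 15×95 + 14×15 + 5×40 + 3×35 = 1960.

1960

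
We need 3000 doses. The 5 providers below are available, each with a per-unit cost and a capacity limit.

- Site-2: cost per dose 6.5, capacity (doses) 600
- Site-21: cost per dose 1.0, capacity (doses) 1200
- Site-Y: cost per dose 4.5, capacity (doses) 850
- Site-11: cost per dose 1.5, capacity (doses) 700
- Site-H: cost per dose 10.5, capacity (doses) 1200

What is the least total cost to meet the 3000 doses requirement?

7700

Cheapest first:
Site-21 (1.0): use full 1200 → 1800 doses to go.
Take 700 from Site-11 at 1.5 → need 1100 more.
Site-Y (4.5): use full 850 → 250 doses to go.
Site-2 at 6.5: take 250 of its 600 → requirement met.
Site-H: unused.
Cost = 1200×1.0 + 700×1.5 + 850×4.5 + 250×6.5 = 7700.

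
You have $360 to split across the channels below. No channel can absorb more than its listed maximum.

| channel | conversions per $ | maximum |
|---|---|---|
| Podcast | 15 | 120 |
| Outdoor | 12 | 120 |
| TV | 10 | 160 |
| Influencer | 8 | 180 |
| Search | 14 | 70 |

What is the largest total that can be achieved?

Rank by conversions per $: Podcast 15 > Search 14 > Outdoor 12 > TV 10 > Influencer 8.
Give Podcast 120 to hit its cap of 120 → 240 left.
Give Search 70 to hit its cap of 70 → 170 left.
Outdoor: +120 to 120 (cap) → 50 left.
TV: +50 (room for 160) → 50. Pool exhausted.
Total = 15×120 + 12×120 + 10×50 + 14×70 = 4720.

4720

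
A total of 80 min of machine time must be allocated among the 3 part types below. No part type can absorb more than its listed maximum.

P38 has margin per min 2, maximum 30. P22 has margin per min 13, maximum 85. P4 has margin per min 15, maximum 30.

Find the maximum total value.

Order the part types by margin per min: P4 15 > P22 13 > P38 2.
P4 takes 30 to reach its cap of 30 — 50 left.
P22: +50 (room for 85) → 50. Pool exhausted.
Total = 13×50 + 15×30 = 1100.

1100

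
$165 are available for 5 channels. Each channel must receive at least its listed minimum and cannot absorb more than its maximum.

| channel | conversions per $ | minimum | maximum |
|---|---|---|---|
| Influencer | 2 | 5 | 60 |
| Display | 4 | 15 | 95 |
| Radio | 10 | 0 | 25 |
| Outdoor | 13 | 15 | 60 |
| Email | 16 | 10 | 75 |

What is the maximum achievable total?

Meeting every minimum uses 5+15+0+15+10 = 45 $, leaving 120.
Rank by conversions per $: Email 16 > Outdoor 13 > Radio 10 > Display 4 > Influencer 2.
Email takes 65 more to reach its cap of 75 → 55 left.
Outdoor: +45 to 60 (cap) → 10 left.
Radio has room for 25 more but only 10 remain, so it gets 10.
Total = 2×5 + 4×15 + 10×10 + 13×60 + 16×75 = 2150.

2150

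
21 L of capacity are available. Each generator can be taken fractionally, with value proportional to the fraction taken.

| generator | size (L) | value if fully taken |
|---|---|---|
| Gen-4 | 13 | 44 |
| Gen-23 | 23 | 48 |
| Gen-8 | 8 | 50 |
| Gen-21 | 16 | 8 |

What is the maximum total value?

94

Rank by value-to-size ratio: Gen-8 50/8≈6.25, Gen-4 44/13≈3.38, Gen-23 48/23≈2.09, Gen-21 8/16≈0.5.
Gen-8: take in full, 8 L for value 50 — 13 left.
All 13 L of Gen-4 fit (value 44) — 0 remain.
Total value = 94.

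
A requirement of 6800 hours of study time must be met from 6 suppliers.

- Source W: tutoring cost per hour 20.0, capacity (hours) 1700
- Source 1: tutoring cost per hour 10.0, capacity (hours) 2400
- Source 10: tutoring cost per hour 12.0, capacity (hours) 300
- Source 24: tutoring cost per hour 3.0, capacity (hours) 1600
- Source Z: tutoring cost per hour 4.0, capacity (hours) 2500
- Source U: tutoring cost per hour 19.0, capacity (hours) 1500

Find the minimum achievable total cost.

42400

Cheapest first:
Source 24 at 3.0: take all 1600 hours → 5200 still needed.
Take 2500 from Source Z at 4.0 → need 2700 more.
Source 1 (10.0): use full 2400 → 300 hours to go.
Take 300 from Source 10 at 12.0 → need 0 more.
Source U, Source W: unused.
Cost = 1600×3.0 + 2500×4.0 + 2400×10.0 + 300×12.0 = 42400.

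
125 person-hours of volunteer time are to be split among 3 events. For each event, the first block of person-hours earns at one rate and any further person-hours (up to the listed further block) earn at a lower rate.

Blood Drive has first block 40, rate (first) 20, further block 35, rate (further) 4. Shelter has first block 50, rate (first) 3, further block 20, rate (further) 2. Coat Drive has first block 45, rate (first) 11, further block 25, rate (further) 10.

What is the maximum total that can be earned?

1605

Order all 6 blocks by rate: Blood Drive/first 20 > Coat Drive/first 11 > Coat Drive/second 10 > Blood Drive/second 4 > Shelter/first 3 > Shelter/second 2.
Blood Drive first at 20: fill all 40 — 85 left.
Coat Drive first at 11: fill all 45 — 40 left.
Fill Coat Drive second block (25 at 10) — 15 left.
Blood Drive/second: +15 of 35 at 4; pool empty.
Total = 20×40 + 11×45 + 10×25 + 4×15 = 1605.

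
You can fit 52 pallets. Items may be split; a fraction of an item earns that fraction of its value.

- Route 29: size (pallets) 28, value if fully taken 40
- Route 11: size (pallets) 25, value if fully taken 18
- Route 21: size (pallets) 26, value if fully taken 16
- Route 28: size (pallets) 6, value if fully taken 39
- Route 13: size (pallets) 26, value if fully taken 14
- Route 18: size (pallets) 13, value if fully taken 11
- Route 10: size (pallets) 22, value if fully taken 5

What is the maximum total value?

Rank by value-to-size ratio: Route 28 39/6≈6.5, Route 29 40/28≈1.43, Route 18 11/13≈0.846, Route 11 18/25≈0.72, Route 21 16/26≈0.615, Route 13 14/26≈0.538, Route 10 5/22≈0.227.
Take all of Route 28 (6 pallets, value 39) — 46 pallets left.
Take all of Route 29 (28 pallets, value 40) — 18 pallets left.
Take all of Route 18 (13 pallets, value 11) — 5 pallets left.
Fill the last 5 pallets with part of Route 11: 5/25 of it earns 3.6.
Total value = 93.6.

93.6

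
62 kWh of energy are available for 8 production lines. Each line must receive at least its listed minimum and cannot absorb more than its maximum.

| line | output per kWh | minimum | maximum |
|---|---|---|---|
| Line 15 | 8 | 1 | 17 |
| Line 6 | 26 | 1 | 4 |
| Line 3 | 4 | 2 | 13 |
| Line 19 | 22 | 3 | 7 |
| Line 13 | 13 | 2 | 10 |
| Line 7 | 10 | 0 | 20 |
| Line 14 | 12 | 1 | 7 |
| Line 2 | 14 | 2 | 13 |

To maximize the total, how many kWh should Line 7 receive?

18

Meeting every minimum uses 1+1+2+3+2+0+1+2 = 12 kWh, leaving 50.
Order the production lines by output per kWh: Line 6 26 > Line 19 22 > Line 2 14 > Line 13 13 > Line 14 12 > Line 7 10 > Line 15 8 > Line 3 4.
Give Line 6 3 more to hit its cap of 4 ; 47 left.
Line 19 takes 4 more to reach its cap of 7 ; 43 left.
Line 2: +11 to 13 (cap) ; 32 left.
Line 13 takes 8 more to reach its cap of 10 ; 24 left.
Give Line 14 6 more to hit its cap of 7 ; 18 left.
Only 18 left; Line 7 takes them to reach 18.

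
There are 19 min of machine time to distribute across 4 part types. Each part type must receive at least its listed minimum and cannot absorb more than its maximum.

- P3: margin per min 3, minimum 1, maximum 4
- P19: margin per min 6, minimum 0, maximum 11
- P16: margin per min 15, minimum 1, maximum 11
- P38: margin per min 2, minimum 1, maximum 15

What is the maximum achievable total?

Meeting every minimum uses 1+0+1+1 = 3 min, leaving 16.
Order the part types by margin per min: P16 15 > P19 6 > P3 3 > P38 2.
P16: +10 to 11 (cap) → 6 left.
Only 6 left; P19 takes them to reach 6.
Total = 3×1 + 6×6 + 15×11 + 2×1 = 206.

206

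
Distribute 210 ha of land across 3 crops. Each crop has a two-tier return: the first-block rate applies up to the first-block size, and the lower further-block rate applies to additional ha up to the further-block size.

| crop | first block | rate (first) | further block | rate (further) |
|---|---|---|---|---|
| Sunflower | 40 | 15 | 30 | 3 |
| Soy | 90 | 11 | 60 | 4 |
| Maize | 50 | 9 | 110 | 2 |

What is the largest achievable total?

Treat each block as its own option and order by rate: Sunflower/first 15 > Soy/first 11 > Maize/first 9 > Soy/second 4 > Sunflower/second 3 > Maize/second 2.
Fill Sunflower first block (40 at 15) — 170 left.
Soy/first (11): +90 — 80 left.
Maize first at 9: fill all 50 — 30 left.
Soy second at 4: only 30 left, fill 30.
Total = 15×40 + 11×90 + 9×50 + 4×30 = 2160.

2160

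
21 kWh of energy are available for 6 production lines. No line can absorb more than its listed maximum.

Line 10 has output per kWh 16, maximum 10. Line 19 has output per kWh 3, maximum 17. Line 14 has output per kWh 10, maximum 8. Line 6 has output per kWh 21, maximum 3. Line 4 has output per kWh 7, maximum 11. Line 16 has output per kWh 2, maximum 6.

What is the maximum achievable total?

Order the production lines by output per kWh: Line 6 21 > Line 10 16 > Line 14 10 > Line 4 7 > Line 19 3 > Line 16 2.
Give Line 6 3 to hit its cap of 3 ; 18 left.
Give Line 10 10 to hit its cap of 10 ; 8 left.
Line 14 takes 8 to reach its cap of 8 ; 0 left.
Total = 16×10 + 10×8 + 21×3 = 303.

303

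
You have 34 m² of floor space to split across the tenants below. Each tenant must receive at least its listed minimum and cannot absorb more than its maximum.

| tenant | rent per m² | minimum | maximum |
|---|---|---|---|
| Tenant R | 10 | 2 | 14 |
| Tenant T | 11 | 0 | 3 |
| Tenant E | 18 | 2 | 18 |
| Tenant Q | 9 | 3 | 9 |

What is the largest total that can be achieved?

Meeting every minimum uses 2+0+2+3 = 7 m², leaving 27.
Order the tenants by rent per m²: Tenant E 18 > Tenant T 11 > Tenant R 10 > Tenant Q 9.
Give Tenant E 16 more to hit its cap of 18 → 11 left.
Give Tenant T 3 more to hit its cap of 3 → 8 left.
Tenant R: +8 (room for 12) → 10. Pool exhausted.
Total = 10×10 + 11×3 + 18×18 + 9×3 = 484.

484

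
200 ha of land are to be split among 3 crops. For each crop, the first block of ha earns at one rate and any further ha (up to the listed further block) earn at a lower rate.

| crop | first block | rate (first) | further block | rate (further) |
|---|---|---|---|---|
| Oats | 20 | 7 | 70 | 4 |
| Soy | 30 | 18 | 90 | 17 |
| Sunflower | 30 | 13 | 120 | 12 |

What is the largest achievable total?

Order all 6 blocks by rate: Soy/T1 18 > Soy/T2 17 > Sunflower/T1 13 > Sunflower/T2 12 > Oats/T1 7 > Oats/T2 4.
Soy T1 at 18: fill all 30 ; 170 left.
Soy/T2 (17): +90 ; 80 left.
Sunflower T1 at 13: fill all 30 ; 50 left.
Sunflower T2 at 12: only 50 left, fill 50.
Total = 18×30 + 17×90 + 13×30 + 12×50 = 3060.

3060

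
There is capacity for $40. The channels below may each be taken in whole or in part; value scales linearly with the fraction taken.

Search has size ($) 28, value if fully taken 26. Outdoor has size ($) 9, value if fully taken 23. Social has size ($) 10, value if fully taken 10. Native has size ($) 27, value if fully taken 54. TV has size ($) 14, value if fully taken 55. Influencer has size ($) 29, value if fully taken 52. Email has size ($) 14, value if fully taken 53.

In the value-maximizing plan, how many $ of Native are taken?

3

Sort by value density: TV 55/14≈3.93, Email 53/14≈3.79, Outdoor 23/9≈2.56, Native 54/27≈2, Influencer 52/29≈1.79, Social 10/10≈1, Search 26/28≈0.929.
Take all of TV (14 $, value 55) → 26 $ left.
Take all of Email (14 $, value 53) → 12 $ left.
All 9 $ of Outdoor fit (value 23) → 3 remain.
Fill the last 3 $ with part of Native: 3/27 of it earns 6.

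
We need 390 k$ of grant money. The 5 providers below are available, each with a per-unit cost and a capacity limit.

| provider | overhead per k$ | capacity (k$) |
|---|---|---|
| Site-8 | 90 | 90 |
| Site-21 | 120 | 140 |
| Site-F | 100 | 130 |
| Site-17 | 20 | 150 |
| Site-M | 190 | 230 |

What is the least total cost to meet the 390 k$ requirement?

Use providers in increasing cost order.
Site-17 (20): use full 150 — 240 k$ to go.
Take 90 from Site-8 at 90 — need 150 more.
Site-F at 100: take all 130 k$ — 20 still needed.
Site-21 at 120: take 20 of its 140 — requirement met.
Site-M: unused.
Cost = 150×20 + 90×90 + 130×100 + 20×120 = 26500.

26500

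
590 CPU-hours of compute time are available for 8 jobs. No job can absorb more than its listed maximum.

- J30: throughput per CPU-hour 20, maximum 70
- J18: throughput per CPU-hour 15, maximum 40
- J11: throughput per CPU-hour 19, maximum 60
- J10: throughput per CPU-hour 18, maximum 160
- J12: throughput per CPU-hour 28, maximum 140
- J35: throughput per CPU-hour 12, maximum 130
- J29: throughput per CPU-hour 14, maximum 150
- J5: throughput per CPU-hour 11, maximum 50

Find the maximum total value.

Highest throughput per CPU-hour first: J12 28 > J30 20 > J11 19 > J10 18 > J18 15 > J29 14 > J35 12 > J5 11.
J12 takes 140 to reach its cap of 140 ; 450 left.
J30: +70 to 70 (cap) ; 380 left.
J11 takes 60 to reach its cap of 60 ; 320 left.
Give J10 160 to hit its cap of 160 ; 160 left.
J18 takes 40 to reach its cap of 40 ; 120 left.
Only 120 left; J29 takes them to reach 120.
Total = 20×70 + 15×40 + 19×60 + 18×160 + 28×140 + 14×120 = 11620.

11620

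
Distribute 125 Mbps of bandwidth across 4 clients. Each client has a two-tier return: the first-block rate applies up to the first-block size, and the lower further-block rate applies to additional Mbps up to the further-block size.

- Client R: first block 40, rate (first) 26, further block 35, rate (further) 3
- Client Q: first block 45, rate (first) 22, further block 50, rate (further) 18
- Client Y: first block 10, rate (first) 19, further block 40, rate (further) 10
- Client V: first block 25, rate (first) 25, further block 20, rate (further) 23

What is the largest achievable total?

3005

Rank every tier by rate: Client R/first 26 > Client V/first 25 > Client V/second 23 > Client Q/first 22 > Client Y/first 19 > Client Q/second 18 > Client Y/second 10 > Client R/second 3.
Client R first at 26: fill all 40 ; 85 left.
Client V first at 25: fill all 25 ; 60 left.
Client V second at 23: fill all 20 ; 40 left.
40 remain; put them into Client Q first at 22.
Total = 26×40 + 25×25 + 23×20 + 22×40 = 3005.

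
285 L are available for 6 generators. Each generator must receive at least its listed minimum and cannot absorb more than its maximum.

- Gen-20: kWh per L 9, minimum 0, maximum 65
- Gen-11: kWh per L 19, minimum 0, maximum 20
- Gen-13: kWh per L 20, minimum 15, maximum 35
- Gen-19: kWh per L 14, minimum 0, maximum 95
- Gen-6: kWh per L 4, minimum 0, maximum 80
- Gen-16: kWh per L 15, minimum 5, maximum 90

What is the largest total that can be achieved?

4165

Meeting every minimum uses 0+0+15+0+0+5 = 20 L, leaving 265.
Highest kWh per L first: Gen-13 20 > Gen-11 19 > Gen-16 15 > Gen-19 14 > Gen-20 9 > Gen-6 4.
Gen-13: +20 to 35 (cap) — 245 left.
Give Gen-11 20 more to hit its cap of 20 — 225 left.
Gen-16 takes 85 more to reach its cap of 90 — 140 left.
Gen-19: +95 to 95 (cap) — 45 left.
Only 45 left; Gen-20 takes them to reach 45.
Total = 9×45 + 19×20 + 20×35 + 14×95 + 15×90 = 4165.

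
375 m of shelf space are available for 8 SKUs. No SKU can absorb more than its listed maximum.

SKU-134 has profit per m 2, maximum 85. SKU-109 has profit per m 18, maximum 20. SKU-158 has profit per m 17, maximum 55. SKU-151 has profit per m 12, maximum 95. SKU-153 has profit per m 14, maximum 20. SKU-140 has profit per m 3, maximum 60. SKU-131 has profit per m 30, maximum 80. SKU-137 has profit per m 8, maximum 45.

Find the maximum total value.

Highest profit per m first: SKU-131 30 > SKU-109 18 > SKU-158 17 > SKU-153 14 > SKU-151 12 > SKU-137 8 > SKU-140 3 > SKU-134 2.
Give SKU-131 80 to hit its cap of 80 ; 295 left.
Give SKU-109 20 to hit its cap of 20 ; 275 left.
Give SKU-158 55 to hit its cap of 55 ; 220 left.
Give SKU-153 20 to hit its cap of 20 ; 200 left.
Give SKU-151 95 to hit its cap of 95 ; 105 left.
Give SKU-137 45 to hit its cap of 45 ; 60 left.
SKU-140 takes 60 to reach its cap of 60 ; 0 left.
Total = 18×20 + 17×55 + 12×95 + 14×20 + 3×60 + 30×80 + 8×45 = 5655.

5655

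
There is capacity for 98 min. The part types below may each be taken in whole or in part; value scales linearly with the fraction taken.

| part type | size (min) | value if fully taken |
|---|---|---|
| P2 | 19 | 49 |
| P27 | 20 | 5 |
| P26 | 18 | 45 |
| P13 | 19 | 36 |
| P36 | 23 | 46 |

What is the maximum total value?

180.75

Sort by value density: P2 49/19≈2.58, P26 45/18≈2.5, P36 46/23≈2, P13 36/19≈1.89, P27 5/20≈0.25.
P2: take in full, 19 min for value 49 — 79 left.
P26: take in full, 18 min for value 45 — 61 left.
Take all of P36 (23 min, value 46) — 38 min left.
Take all of P13 (19 min, value 36) — 19 min left.
Only 19 min remain; take 19/20 of P27 for value 5×19/20 = 4.75.
Total value = 180.75.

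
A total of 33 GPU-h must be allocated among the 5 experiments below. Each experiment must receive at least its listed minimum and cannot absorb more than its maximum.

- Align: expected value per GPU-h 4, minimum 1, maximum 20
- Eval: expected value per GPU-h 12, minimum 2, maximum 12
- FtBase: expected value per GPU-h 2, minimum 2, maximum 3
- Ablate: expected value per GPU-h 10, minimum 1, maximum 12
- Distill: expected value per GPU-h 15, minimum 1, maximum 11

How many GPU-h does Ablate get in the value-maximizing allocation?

7

Meeting every minimum uses 1+2+2+1+1 = 7 GPU-h, leaving 26.
Rank by expected value per GPU-h: Distill 15 > Eval 12 > Ablate 10 > Align 4 > FtBase 2.
Distill: +10 to 11 (cap) → 16 left.
Give Eval 10 more to hit its cap of 12 → 6 left.
Only 6 left; Ablate takes them to reach 7.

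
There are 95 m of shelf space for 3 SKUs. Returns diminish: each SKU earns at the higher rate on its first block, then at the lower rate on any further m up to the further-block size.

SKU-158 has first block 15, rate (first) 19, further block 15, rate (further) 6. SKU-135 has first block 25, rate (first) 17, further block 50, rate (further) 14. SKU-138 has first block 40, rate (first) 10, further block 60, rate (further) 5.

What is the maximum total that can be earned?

Treat each block as its own option and order by rate: SKU-158/tier1 19 > SKU-135/tier1 17 > SKU-135/tier2 14 > SKU-138/tier1 10 > SKU-158/tier2 6 > SKU-138/tier2 5.
SKU-158/tier1 (19): +15 → 80 left.
SKU-135/tier1 (17): +25 → 55 left.
Fill SKU-135 tier2 block (50 at 14) → 5 left.
5 remain; put them into SKU-138 tier1 at 10.
Total = 19×15 + 17×25 + 14×50 + 10×5 = 1460.

1460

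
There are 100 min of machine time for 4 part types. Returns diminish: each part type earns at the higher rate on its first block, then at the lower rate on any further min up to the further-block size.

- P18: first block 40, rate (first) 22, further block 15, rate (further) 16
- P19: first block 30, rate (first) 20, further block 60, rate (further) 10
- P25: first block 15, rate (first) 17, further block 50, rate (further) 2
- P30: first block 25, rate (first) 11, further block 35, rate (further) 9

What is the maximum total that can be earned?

Rank every tier by rate: P18/first 22 > P19/first 20 > P25/first 17 > P18/second 16 > P30/first 11 > P19/second 10 > P30/second 9 > P25/second 2.
Fill P18 first block (40 at 22) → 60 left.
P19 first at 20: fill all 30 → 30 left.
P25 first at 17: fill all 15 → 15 left.
Fill P18 second block (15 at 16) → 0 left.
Total = 22×40 + 20×30 + 17×15 + 16×15 = 1975.

1975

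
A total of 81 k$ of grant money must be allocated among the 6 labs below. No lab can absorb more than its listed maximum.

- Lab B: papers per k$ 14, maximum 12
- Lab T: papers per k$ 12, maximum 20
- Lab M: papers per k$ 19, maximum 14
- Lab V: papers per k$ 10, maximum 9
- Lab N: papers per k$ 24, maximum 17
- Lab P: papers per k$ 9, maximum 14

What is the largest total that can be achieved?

1253

Highest papers per k$ first: Lab N 24 > Lab M 19 > Lab B 14 > Lab T 12 > Lab V 10 > Lab P 9.
Lab N: +17 to 17 (cap) — 64 left.
Lab M takes 14 to reach its cap of 14 — 50 left.
Lab B takes 12 to reach its cap of 12 — 38 left.
Lab T takes 20 to reach its cap of 20 — 18 left.
Lab V takes 9 to reach its cap of 9 — 9 left.
Lab P has room for 14 but only 9 remain, so it gets 9.
Total = 14×12 + 12×20 + 19×14 + 10×9 + 24×17 + 9×9 = 1253.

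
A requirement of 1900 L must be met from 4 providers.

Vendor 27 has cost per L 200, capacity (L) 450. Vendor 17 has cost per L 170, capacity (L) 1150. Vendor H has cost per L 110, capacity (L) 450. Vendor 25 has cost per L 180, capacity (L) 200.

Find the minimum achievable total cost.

301000

Use providers in increasing cost order.
Vendor H (110): use full 450 → 1450 L to go.
Vendor 17 at 170: take all 1150 L → 300 still needed.
Vendor 25 (180): use full 200 → 100 L to go.
Take 100 from Vendor 27 at 200 to finish.
Cost = 450×110 + 1150×170 + 200×180 + 100×200 = 301000.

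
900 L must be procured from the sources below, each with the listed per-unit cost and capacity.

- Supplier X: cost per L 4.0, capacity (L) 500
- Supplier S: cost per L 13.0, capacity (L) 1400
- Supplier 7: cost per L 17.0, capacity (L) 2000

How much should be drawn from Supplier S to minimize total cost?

400

Use sources in increasing cost order.
Supplier X (4.0): use full 500 ; 400 L to go.
Supplier S (13.0): take the remaining 400 ; done.
Supplier 7: unused.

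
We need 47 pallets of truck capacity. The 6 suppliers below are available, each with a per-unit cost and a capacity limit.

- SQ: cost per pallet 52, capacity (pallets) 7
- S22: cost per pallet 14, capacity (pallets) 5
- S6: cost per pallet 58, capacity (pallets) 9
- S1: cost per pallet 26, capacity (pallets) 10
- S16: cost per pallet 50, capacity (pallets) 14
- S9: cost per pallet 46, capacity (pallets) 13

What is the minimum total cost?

Fill from the cheapest supplier first.
Take 5 from S22 at 14 ; need 42 more.
Take 10 from S1 at 26 ; need 32 more.
Take 13 from S9 at 46 ; need 19 more.
S16 at 50: take all 14 pallets ; 5 still needed.
Take 5 from SQ at 52 to finish.
S6: unused.
Cost = 5×14 + 10×26 + 13×46 + 14×50 + 5×52 = 1888.

1888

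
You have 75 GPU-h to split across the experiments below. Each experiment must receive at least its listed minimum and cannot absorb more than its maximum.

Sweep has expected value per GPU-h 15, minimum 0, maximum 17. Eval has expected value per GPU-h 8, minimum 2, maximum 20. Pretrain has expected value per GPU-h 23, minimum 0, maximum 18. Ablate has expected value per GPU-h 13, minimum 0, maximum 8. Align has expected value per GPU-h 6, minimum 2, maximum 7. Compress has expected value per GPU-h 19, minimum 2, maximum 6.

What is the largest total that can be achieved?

Meeting every minimum uses 0+2+0+0+2+2 = 6 GPU-h, leaving 69.
Rank by expected value per GPU-h: Pretrain 23 > Compress 19 > Sweep 15 > Ablate 13 > Eval 8 > Align 6.
Pretrain: +18 to 18 (cap) — 51 left.
Compress takes 4 more to reach its cap of 6 — 47 left.
Sweep: +17 to 17 (cap) — 30 left.
Ablate takes 8 more to reach its cap of 8 — 22 left.
Eval: +18 to 20 (cap) — 4 left.
Align has room for 5 more but only 4 remain, so it gets 6.
Total = 15×17 + 8×20 + 23×18 + 13×8 + 6×6 + 19×6 = 1083.

1083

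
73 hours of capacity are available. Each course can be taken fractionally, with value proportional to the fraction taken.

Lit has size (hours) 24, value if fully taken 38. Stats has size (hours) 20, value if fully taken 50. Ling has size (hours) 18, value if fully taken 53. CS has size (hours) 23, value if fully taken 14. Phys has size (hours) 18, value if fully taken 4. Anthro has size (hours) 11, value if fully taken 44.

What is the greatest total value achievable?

185

Rank by value-to-size ratio: Anthro 44/11≈4, Ling 53/18≈2.94, Stats 50/20≈2.5, Lit 38/24≈1.58, CS 14/23≈0.609, Phys 4/18≈0.222.
All 11 hours of Anthro fit (value 44) → 62 remain.
Ling: take in full, 18 hours for value 53 → 44 left.
Stats: take in full, 20 hours for value 50 → 24 left.
All 24 hours of Lit fit (value 38) → 0 remain.
Total value = 185.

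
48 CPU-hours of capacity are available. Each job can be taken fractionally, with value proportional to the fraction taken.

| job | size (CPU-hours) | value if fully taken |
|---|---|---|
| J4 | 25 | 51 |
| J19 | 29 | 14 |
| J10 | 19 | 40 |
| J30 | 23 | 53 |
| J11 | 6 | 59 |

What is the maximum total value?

Best value per unit of size first: J11 59/6≈9.83, J30 53/23≈2.3, J10 40/19≈2.11, J4 51/25≈2.04, J19 14/29≈0.483.
All 6 CPU-hours of J11 fit (value 59) — 42 remain.
J30: take in full, 23 CPU-hours for value 53 — 19 left.
Take all of J10 (19 CPU-hours, value 40) — 0 CPU-hours left.
Total value = 152.

152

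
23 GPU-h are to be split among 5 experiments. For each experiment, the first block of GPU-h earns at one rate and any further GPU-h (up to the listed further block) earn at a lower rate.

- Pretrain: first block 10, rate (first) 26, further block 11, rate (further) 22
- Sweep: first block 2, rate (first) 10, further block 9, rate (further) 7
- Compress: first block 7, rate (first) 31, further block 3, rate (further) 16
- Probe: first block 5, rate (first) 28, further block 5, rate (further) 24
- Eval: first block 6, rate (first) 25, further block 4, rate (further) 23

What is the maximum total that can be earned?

Rank every tier by rate: Compress/T1 31 > Probe/T1 28 > Pretrain/T1 26 > Eval/T1 25 > Probe/T2 24 > Eval/T2 23 > Pretrain/T2 22 > Compress/T2 16 > Sweep/T1 10 > Sweep/T2 7.
Compress T1 at 31: fill all 7 ; 16 left.
Probe T1 at 28: fill all 5 ; 11 left.
Pretrain/T1 (26): +10 ; 1 left.
Eval T1 at 25: only 1 left, fill 1.
Total = 31×7 + 28×5 + 26×10 + 25×1 = 642.

642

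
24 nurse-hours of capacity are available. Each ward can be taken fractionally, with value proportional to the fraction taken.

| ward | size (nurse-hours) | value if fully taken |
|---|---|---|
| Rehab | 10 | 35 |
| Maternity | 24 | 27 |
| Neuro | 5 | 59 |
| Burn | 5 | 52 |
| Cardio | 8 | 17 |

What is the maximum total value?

154.5

Best value per unit of size first: Neuro 59/5≈11.8, Burn 52/5≈10.4, Rehab 35/10≈3.5, Cardio 17/8≈2.12, Maternity 27/24≈1.12.
Neuro: take in full, 5 nurse-hours for value 59 ; 19 left.
Take all of Burn (5 nurse-hours, value 52) ; 14 nurse-hours left.
Rehab: take in full, 10 nurse-hours for value 35 ; 4 left.
Fill the last 4 nurse-hours with part of Cardio: 4/8 of it earns 8.5.
Total value = 154.5.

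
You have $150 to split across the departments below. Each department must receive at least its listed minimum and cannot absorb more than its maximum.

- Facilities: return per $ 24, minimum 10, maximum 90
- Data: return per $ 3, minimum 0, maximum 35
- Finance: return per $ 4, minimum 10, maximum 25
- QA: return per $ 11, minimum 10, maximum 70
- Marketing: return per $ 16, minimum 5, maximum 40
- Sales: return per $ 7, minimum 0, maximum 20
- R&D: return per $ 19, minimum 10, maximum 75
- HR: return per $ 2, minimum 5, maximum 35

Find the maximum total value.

Meeting every minimum uses 10+0+10+10+5+0+10+5 = 50 $, leaving 100.
Rank by return per $: Facilities 24 > R&D 19 > Marketing 16 > QA 11 > Sales 7 > Finance 4 > Data 3 > HR 2.
Facilities takes 80 more to reach its cap of 90 ; 20 left.
R&D has room for 65 more but only 20 remain, so it gets 30.
Total = 24×90 + 4×10 + 11×10 + 16×5 + 19×30 + 2×5 = 2970.

2970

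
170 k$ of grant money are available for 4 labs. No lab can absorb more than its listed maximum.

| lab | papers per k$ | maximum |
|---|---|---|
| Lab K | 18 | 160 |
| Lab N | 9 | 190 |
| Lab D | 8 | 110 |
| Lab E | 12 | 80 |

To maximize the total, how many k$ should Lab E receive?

Rank by papers per k$: Lab K 18 > Lab E 12 > Lab N 9 > Lab D 8.
Lab K: +160 to 160 (cap) ; 10 left.
Only 10 left; Lab E takes them to reach 10.

10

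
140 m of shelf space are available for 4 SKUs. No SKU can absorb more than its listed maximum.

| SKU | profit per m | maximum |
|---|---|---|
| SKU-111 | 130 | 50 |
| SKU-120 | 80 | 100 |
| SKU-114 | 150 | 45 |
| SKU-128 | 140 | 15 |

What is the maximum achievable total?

17750

Highest profit per m first: SKU-114 150 > SKU-128 140 > SKU-111 130 > SKU-120 80.
SKU-114 takes 45 to reach its cap of 45 — 95 left.
Give SKU-128 15 to hit its cap of 15 — 80 left.
SKU-111: +50 to 50 (cap) — 30 left.
SKU-120 has room for 100 but only 30 remain, so it gets 30.
Total = 130×50 + 80×30 + 150×45 + 140×15 = 17750.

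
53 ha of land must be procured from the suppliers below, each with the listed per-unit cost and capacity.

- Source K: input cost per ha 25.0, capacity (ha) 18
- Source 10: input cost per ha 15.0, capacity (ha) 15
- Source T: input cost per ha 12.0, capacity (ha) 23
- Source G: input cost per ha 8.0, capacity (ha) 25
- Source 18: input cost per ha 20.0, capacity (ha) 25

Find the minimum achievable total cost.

551

Cheapest first:
Source G at 8.0: take all 25 ha → 28 still needed.
Source T at 12.0: take all 23 ha → 5 still needed.
Source 10 (15.0): take the remaining 5 → done.
Source 18, Source K: unused.
Cost = 25×8.0 + 23×12.0 + 5×15.0 = 551.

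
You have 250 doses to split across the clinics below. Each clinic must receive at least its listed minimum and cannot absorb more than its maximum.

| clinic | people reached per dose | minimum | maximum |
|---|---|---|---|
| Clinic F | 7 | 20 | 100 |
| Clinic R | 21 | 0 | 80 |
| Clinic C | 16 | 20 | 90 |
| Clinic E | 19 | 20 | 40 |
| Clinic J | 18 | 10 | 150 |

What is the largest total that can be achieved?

4520

Meeting every minimum uses 20+0+20+20+10 = 70 doses, leaving 180.
Highest people reached per dose first: Clinic R 21 > Clinic E 19 > Clinic J 18 > Clinic C 16 > Clinic F 7.
Give Clinic R 80 more to hit its cap of 80 → 100 left.
Give Clinic E 20 more to hit its cap of 40 → 80 left.
Clinic J has room for 140 more but only 80 remain, so it gets 90.
Total = 7×20 + 21×80 + 16×20 + 19×40 + 18×90 = 4520.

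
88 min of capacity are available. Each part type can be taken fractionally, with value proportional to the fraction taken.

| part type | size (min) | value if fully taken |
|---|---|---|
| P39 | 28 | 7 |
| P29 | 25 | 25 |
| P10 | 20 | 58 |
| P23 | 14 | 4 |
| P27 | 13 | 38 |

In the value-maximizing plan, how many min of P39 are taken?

Sort by value density: P27 38/13≈2.92, P10 58/20≈2.9, P29 25/25≈1, P23 4/14≈0.286, P39 7/28≈0.25.
Take all of P27 (13 min, value 38) ; 75 min left.
P10: take in full, 20 min for value 58 ; 55 left.
All 25 min of P29 fit (value 25) ; 30 remain.
P23: take in full, 14 min for value 4 ; 16 left.
Fill the last 16 min with part of P39: 16/28 of it earns 4.

16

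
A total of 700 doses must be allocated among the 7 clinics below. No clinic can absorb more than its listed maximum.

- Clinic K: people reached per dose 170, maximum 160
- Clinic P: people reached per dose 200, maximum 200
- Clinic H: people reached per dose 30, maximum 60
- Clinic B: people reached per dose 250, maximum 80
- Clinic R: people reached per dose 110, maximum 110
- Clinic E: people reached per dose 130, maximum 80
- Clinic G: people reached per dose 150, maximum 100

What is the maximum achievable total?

121400

Highest people reached per dose first: Clinic B 250 > Clinic P 200 > Clinic K 170 > Clinic G 150 > Clinic E 130 > Clinic R 110 > Clinic H 30.
Clinic B: +80 to 80 (cap) ; 620 left.
Give Clinic P 200 to hit its cap of 200 ; 420 left.
Clinic K: +160 to 160 (cap) ; 260 left.
Give Clinic G 100 to hit its cap of 100 ; 160 left.
Give Clinic E 80 to hit its cap of 80 ; 80 left.
Clinic R has room for 110 but only 80 remain, so it gets 80.
Total = 170×160 + 200×200 + 250×80 + 110×80 + 130×80 + 150×100 = 121400.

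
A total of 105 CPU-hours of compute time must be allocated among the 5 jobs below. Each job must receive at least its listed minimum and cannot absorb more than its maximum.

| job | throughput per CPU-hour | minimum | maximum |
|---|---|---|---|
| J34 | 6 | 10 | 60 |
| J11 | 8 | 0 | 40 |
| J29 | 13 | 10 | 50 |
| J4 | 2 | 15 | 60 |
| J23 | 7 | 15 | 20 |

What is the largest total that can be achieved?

965

Meeting every minimum uses 10+0+10+15+15 = 50 CPU-hours, leaving 55.
Order the jobs by throughput per CPU-hour: J29 13 > J11 8 > J23 7 > J34 6 > J4 2.
Give J29 40 more to hit its cap of 50 — 15 left.
J11 has room for 40 more but only 15 remain, so it gets 15.
Total = 6×10 + 8×15 + 13×50 + 2×15 + 7×15 = 965.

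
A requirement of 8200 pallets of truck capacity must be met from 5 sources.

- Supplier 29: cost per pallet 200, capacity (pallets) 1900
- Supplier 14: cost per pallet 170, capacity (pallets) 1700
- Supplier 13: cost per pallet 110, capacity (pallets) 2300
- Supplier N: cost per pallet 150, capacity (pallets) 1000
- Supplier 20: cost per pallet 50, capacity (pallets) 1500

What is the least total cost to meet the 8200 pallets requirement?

Fill from the cheapest source first.
Take 1500 from Supplier 20 at 50 — need 6700 more.
Supplier 13 (110): use full 2300 — 4400 pallets to go.
Supplier N (150): use full 1000 — 3400 pallets to go.
Supplier 14 at 170: take all 1700 pallets — 1700 still needed.
Take 1700 from Supplier 29 at 200 to finish.
Cost = 1500×50 + 2300×110 + 1000×150 + 1700×170 + 1700×200 = 1107000.

1107000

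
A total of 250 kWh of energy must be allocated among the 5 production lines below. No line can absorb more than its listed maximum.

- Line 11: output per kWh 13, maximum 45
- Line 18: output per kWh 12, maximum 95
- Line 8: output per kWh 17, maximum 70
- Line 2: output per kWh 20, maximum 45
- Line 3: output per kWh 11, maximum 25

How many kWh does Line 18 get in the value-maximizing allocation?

Rank by output per kWh: Line 2 20 > Line 8 17 > Line 11 13 > Line 18 12 > Line 3 11.
Give Line 2 45 to hit its cap of 45 ; 205 left.
Give Line 8 70 to hit its cap of 70 ; 135 left.
Line 11 takes 45 to reach its cap of 45 ; 90 left.
Line 18 has room for 95 but only 90 remain, so it gets 90.

90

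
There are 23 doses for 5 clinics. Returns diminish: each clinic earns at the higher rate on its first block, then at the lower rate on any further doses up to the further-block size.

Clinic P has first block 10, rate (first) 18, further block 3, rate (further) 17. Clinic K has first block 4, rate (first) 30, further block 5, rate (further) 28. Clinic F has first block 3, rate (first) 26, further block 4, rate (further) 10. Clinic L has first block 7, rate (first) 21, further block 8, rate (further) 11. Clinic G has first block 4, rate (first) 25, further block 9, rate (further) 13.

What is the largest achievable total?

Order all 10 blocks by rate: Clinic K/T1 30 > Clinic K/T2 28 > Clinic F/T1 26 > Clinic G/T1 25 > Clinic L/T1 21 > Clinic P/T1 18 > Clinic P/T2 17 > Clinic G/T2 13 > Clinic L/T2 11 > Clinic F/T2 10.
Clinic K T1 at 30: fill all 4 → 19 left.
Clinic K/T2 (28): +5 → 14 left.
Clinic F/T1 (26): +3 → 11 left.
Clinic G T1 at 25: fill all 4 → 7 left.
Clinic L T1 at 21: fill all 7 → 0 left.
Total = 30×4 + 28×5 + 26×3 + 25×4 + 21×7 = 585.

585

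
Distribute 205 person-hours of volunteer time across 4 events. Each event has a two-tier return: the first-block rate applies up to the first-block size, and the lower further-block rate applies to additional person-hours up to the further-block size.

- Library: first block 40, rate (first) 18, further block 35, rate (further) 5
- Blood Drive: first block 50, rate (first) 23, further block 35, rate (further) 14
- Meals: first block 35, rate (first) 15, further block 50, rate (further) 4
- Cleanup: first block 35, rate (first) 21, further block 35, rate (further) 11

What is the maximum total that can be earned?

Rank every tier by rate: Blood Drive/first 23 > Cleanup/first 21 > Library/first 18 > Meals/first 15 > Blood Drive/second 14 > Cleanup/second 11 > Library/second 5 > Meals/second 4.
Blood Drive first at 23: fill all 50 — 155 left.
Fill Cleanup first block (35 at 21) — 120 left.
Library first at 18: fill all 40 — 80 left.
Meals first at 15: fill all 35 — 45 left.
Blood Drive second at 14: fill all 35 — 10 left.
10 remain; put them into Cleanup second at 11.
Total = 23×50 + 21×35 + 18×40 + 15×35 + 14×35 + 11×10 = 3730.

3730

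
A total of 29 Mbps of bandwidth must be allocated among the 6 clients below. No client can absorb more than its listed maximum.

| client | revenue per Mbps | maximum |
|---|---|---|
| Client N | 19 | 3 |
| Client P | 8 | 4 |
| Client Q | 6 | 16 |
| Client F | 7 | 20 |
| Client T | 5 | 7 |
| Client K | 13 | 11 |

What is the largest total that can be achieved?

Rank by revenue per Mbps: Client N 19 > Client K 13 > Client P 8 > Client F 7 > Client Q 6 > Client T 5.
Client N: +3 to 3 (cap) → 26 left.
Give Client K 11 to hit its cap of 11 → 15 left.
Client P: +4 to 4 (cap) → 11 left.
Client F has room for 20 but only 11 remain, so it gets 11.
Total = 19×3 + 8×4 + 7×11 + 13×11 = 309.

309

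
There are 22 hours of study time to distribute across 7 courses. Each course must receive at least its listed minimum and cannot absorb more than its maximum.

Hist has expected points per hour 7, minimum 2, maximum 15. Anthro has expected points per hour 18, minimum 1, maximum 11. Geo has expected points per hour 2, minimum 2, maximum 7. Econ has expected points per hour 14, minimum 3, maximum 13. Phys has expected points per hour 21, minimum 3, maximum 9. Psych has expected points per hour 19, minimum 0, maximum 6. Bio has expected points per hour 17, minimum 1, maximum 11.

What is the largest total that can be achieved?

360

Meeting every minimum uses 2+1+2+3+3+0+1 = 12 hours, leaving 10.
Rank by expected points per hour: Phys 21 > Psych 19 > Anthro 18 > Bio 17 > Econ 14 > Hist 7 > Geo 2.
Give Phys 6 more to hit its cap of 9 — 4 left.
Only 4 left; Psych takes them to reach 4.
Total = 7×2 + 18×1 + 2×2 + 14×3 + 21×9 + 19×4 + 17×1 = 360.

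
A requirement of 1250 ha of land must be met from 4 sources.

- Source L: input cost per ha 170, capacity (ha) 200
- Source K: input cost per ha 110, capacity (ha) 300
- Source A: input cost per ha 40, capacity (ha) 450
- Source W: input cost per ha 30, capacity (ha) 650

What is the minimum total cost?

54000

Fill from the cheapest source first.
Source W at 30: take all 650 ha — 600 still needed.
Source A at 40: take all 450 ha — 150 still needed.
Source K (110): take the remaining 150 — done.
Source L: unused.
Cost = 650×30 + 450×40 + 150×110 = 54000.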